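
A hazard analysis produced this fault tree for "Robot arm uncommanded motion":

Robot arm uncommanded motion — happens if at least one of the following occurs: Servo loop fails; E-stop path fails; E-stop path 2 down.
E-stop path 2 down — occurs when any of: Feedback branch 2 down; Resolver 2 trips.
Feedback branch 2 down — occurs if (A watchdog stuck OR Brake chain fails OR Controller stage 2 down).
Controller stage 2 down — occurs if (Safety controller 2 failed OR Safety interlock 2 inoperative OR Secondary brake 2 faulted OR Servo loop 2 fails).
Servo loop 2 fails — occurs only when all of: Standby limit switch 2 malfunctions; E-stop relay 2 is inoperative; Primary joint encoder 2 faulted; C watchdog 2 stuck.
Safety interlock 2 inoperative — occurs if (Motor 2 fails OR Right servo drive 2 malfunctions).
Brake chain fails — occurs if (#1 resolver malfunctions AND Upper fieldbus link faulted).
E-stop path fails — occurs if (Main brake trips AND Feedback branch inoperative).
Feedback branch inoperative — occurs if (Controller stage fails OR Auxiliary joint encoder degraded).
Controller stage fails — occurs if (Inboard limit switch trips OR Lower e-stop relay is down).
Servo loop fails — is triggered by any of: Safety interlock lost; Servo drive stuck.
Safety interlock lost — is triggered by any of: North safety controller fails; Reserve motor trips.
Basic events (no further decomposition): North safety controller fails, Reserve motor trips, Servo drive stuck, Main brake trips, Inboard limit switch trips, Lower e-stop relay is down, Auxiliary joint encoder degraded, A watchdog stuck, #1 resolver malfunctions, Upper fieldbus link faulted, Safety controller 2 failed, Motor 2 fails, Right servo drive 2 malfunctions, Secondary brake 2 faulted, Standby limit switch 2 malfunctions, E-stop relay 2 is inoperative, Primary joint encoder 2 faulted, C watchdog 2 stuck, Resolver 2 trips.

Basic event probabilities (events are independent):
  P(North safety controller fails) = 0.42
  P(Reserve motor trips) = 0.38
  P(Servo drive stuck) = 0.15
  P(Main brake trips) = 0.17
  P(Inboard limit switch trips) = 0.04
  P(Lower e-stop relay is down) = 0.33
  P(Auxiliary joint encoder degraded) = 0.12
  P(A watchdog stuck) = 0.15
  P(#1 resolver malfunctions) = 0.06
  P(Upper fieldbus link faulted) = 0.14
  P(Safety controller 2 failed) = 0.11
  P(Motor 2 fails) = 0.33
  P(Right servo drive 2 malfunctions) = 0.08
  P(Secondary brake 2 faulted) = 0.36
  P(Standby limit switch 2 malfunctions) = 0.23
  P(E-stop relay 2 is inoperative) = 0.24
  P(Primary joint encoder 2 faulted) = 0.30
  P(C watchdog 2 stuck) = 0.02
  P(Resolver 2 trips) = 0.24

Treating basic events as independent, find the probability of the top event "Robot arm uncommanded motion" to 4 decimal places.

0.9363

P(Safety interlock lost) [OR] = 1 − (1−0.42) × (1−0.38) = 0.640400
P(Servo loop fails) [OR] = 1 − (1−0.640400) × (1−0.15) = 0.694340
P(Controller stage fails) [OR] = 1 − (1−0.04) × (1−0.33) = 0.356800
P(Feedback branch inoperative) [OR] = 1 − (1−0.356800) × (1−0.12) = 0.433984
P(E-stop path fails) [AND] = 0.17 × 0.433984 = 0.073777
P(Brake chain fails) [AND] = 0.06 × 0.14 = 0.008400
P(Safety interlock 2 inoperative) [OR] = 1 − (1−0.33) × (1−0.08) = 0.383600
P(Servo loop 2 fails) [AND] = 0.23 × 0.24 × 0.30 × 0.02 = 0.000331
P(Controller stage 2 down) [OR] = 1 − (1−0.11) × (1−0.383600) × (1−0.36) × (1−0.000331) = 0.649015
P(Feedback branch 2 down) [OR] = 1 − (1−0.15) × (1−0.008400) × (1−0.649015) = 0.704169
P(E-stop path 2 down) [OR] = 1 − (1−0.704169) × (1−0.24) = 0.775168
P(Robot arm uncommanded motion) [OR] = 1 − (1−0.694340) × (1−0.073777) × (1−0.775168) = 0.936348
Rounded to 4 decimal places: P(Robot arm uncommanded motion) ≈ 0.9363.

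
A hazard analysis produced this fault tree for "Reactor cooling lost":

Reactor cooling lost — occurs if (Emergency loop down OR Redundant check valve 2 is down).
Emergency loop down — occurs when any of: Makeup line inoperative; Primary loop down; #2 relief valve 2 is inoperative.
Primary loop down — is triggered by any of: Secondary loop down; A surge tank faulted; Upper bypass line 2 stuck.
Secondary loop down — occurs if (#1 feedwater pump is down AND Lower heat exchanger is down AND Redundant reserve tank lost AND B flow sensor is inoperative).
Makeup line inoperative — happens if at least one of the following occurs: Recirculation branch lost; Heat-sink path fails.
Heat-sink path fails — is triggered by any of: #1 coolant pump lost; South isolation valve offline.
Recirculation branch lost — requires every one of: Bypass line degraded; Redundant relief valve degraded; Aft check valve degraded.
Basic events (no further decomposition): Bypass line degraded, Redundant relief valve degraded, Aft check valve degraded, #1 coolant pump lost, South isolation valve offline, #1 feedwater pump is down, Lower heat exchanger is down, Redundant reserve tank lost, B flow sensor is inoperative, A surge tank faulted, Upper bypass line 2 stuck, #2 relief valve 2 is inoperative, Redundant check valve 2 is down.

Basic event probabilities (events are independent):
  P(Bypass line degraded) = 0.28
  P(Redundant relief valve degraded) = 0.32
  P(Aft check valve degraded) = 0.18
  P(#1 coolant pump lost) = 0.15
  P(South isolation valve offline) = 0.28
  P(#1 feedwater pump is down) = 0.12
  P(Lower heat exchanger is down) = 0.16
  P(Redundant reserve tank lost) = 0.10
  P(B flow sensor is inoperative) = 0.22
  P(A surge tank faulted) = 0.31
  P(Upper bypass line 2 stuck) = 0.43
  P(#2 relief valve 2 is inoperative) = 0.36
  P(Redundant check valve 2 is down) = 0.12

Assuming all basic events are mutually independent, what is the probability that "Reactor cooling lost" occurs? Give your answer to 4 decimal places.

0.8667

P(Recirculation branch lost) [AND] = 0.28 × 0.32 × 0.18 = 0.016128
P(Heat-sink path fails) [OR] = 1 − (1−0.15) × (1−0.28) = 0.388000
P(Makeup line inoperative) [OR] = 1 − (1−0.016128) × (1−0.388000) = 0.397870
P(Secondary loop down) [AND] = 0.12 × 0.16 × 0.10 × 0.22 = 0.000422
P(Primary loop down) [OR] = 1 − (1−0.000422) × (1−0.31) × (1−0.43) = 0.606866
P(Emergency loop down) [OR] = 1 − (1−0.397870) × (1−0.606866) × (1−0.36) = 0.848501
P(Reactor cooling lost) [OR] = 1 − (1−0.848501) × (1−0.12) = 0.866681
Rounded to 4 decimal places: P(Reactor cooling lost) ≈ 0.8667.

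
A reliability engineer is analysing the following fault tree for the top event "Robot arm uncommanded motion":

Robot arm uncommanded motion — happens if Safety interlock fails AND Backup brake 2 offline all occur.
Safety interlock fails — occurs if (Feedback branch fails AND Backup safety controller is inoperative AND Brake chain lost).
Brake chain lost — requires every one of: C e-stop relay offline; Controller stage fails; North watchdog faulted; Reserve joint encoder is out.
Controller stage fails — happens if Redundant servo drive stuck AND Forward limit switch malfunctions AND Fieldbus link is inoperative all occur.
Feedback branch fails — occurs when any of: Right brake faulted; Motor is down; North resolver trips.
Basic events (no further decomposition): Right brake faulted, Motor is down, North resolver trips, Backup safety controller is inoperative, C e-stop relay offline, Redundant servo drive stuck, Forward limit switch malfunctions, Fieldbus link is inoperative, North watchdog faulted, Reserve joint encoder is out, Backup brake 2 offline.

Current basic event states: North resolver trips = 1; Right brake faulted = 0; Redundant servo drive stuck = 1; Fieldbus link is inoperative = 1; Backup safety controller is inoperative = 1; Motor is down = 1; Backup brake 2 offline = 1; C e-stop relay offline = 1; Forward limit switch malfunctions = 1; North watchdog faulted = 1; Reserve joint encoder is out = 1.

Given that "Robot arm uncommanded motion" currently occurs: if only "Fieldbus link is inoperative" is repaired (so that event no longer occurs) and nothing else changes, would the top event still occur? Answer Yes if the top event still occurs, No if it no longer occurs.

No

Counterfactual: set "Fieldbus link is inoperative" to not occurred.
Feedback branch fails [OR]: Right brake faulted=not, Motor is down=occurs, North resolver trips=occurs → at least one input occurs → occurs.
Controller stage fails [AND]: Redundant servo drive stuck=occurs, Forward limit switch malfunctions=occurs, Fieldbus link is inoperative=not → not all inputs occur → does not occur.
Brake chain lost [AND]: C e-stop relay offline=occurs, Controller stage fails=not, North watchdog faulted=occurs, Reserve joint encoder is out=occurs → not all inputs occur → does not occur.
Safety interlock fails [AND]: Feedback branch fails=occurs, Backup safety controller is inoperative=occurs, Brake chain lost=not → not all inputs occur → does not occur.
Robot arm uncommanded motion [AND]: Safety interlock fails=not, Backup brake 2 offline=occurs → not all inputs occur → does not occur.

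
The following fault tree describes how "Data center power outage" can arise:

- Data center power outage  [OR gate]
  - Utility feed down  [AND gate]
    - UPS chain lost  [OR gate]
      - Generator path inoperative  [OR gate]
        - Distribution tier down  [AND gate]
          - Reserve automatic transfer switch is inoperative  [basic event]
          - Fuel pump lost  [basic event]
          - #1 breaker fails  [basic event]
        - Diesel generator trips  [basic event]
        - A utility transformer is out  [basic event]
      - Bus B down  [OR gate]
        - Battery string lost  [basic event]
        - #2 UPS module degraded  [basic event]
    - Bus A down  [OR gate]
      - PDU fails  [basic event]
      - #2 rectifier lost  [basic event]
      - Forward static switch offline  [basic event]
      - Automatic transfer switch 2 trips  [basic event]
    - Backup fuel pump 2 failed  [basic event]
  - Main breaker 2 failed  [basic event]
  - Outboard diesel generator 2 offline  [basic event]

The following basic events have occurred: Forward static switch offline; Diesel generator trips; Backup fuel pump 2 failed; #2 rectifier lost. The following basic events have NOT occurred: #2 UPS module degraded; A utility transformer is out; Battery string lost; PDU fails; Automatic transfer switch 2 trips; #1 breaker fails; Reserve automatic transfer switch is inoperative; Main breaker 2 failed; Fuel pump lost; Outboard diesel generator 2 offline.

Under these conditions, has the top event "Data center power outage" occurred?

Distribution tier down [AND]: Reserve automatic transfer switch is inoperative=not, Fuel pump lost=not, #1 breaker fails=not → not all inputs occur → does not occur.
Generator path inoperative [OR]: Distribution tier down=not, Diesel generator trips=occurs, A utility transformer is out=not → at least one input occurs → occurs.
Bus B down [OR]: Battery string lost=not, #2 UPS module degraded=not → no input occurs → does not occur.
UPS chain lost [OR]: Generator path inoperative=occurs, Bus B down=not → at least one input occurs → occurs.
Bus A down [OR]: PDU fails=not, #2 rectifier lost=occurs, Forward static switch offline=occurs, Automatic transfer switch 2 trips=not → at least one input occurs → occurs.
Utility feed down [AND]: UPS chain lost=occurs, Bus A down=occurs, Backup fuel pump 2 failed=occurs → all inputs occur → occurs.
Data center power outage [OR]: Utility feed down=occurs, Main breaker 2 failed=not, Outboard diesel generator 2 offline=not → at least one input occurs → occurs.

Yes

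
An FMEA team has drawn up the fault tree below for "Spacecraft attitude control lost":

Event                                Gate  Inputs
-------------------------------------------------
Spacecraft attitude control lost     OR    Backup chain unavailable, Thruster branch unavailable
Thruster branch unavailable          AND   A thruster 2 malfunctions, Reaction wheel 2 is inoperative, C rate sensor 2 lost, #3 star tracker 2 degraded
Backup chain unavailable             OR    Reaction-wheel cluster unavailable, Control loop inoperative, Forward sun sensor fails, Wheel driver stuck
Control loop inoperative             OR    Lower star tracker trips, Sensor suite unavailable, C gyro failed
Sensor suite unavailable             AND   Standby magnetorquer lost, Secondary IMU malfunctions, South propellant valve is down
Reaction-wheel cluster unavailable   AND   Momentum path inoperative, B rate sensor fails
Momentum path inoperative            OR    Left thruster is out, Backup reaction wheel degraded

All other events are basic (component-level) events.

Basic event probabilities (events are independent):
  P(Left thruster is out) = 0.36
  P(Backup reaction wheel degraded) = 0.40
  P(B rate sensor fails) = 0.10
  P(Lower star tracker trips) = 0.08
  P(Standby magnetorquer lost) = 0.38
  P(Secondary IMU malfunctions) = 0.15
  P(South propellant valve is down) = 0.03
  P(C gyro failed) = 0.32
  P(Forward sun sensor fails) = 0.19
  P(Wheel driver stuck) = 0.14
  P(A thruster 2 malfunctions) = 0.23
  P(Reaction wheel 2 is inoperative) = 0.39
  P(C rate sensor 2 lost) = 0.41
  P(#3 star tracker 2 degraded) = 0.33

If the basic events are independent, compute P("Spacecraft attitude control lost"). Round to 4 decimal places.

0.5967

P(Momentum path inoperative) [OR] = 1 − (1−0.36) × (1−0.40) = 0.616000
P(Reaction-wheel cluster unavailable) [AND] = 0.616000 × 0.10 = 0.061600
P(Sensor suite unavailable) [AND] = 0.38 × 0.15 × 0.03 = 0.001710
P(Control loop inoperative) [OR] = 1 − (1−0.08) × (1−0.001710) × (1−0.32) = 0.375470
P(Backup chain unavailable) [OR] = 1 − (1−0.061600) × (1−0.375470) × (1−0.19) × (1−0.14) = 0.591751
P(Thruster branch unavailable) [AND] = 0.23 × 0.39 × 0.41 × 0.33 = 0.012136
P(Spacecraft attitude control lost) [OR] = 1 − (1−0.591751) × (1−0.012136) = 0.596706
Rounded to 4 decimal places: P(Spacecraft attitude control lost) ≈ 0.5967.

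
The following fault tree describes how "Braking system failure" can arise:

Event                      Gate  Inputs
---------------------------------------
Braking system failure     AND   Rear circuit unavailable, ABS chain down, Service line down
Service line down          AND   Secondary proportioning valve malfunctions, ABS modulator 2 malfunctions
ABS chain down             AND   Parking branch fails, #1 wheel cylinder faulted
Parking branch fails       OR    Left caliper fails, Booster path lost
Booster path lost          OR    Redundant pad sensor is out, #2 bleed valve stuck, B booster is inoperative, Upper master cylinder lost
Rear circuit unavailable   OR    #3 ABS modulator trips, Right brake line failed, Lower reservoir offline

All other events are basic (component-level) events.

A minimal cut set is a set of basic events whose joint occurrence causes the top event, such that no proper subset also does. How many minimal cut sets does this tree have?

15

Rear circuit unavailable [OR]: union of children's cut sets → 3 cut set(s).
Booster path lost [OR]: union of children's cut sets → 4 cut set(s).
Parking branch fails [OR]: union of children's cut sets → 5 cut set(s).
ABS chain down [AND]: one cut set from each child combined → 5 × 1 = 5 cut set(s).
Service line down [AND]: one cut set from each child combined → 1 × 1 = 1 cut set(s).
Braking system failure [AND]: one cut set from each child combined → 3 × 5 × 1 = 15 cut set(s).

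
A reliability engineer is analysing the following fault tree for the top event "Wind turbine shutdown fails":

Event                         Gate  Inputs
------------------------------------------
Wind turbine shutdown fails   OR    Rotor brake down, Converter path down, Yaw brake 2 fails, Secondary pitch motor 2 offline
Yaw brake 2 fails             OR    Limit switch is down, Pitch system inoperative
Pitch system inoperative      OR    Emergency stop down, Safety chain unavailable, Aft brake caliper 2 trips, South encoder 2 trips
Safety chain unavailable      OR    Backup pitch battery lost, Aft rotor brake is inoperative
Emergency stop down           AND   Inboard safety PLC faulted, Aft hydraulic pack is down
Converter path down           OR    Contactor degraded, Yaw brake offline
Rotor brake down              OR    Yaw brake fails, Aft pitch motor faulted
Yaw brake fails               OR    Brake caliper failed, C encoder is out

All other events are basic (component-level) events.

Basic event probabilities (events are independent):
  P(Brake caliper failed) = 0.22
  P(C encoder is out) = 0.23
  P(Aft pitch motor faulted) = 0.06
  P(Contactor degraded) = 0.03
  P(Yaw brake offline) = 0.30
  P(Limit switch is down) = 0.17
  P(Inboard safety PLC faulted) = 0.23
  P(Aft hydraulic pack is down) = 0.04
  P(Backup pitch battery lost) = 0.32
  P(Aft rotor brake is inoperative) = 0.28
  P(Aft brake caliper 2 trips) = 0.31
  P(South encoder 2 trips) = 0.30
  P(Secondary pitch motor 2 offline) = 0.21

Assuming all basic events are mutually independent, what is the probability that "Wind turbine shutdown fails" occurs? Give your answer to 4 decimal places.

0.9411

P(Yaw brake fails) [OR] = 1 − (1−0.22) × (1−0.23) = 0.399400
P(Rotor brake down) [OR] = 1 − (1−0.399400) × (1−0.06) = 0.435436
P(Converter path down) [OR] = 1 − (1−0.03) × (1−0.30) = 0.321000
P(Emergency stop down) [AND] = 0.23 × 0.04 = 0.009200
P(Safety chain unavailable) [OR] = 1 − (1−0.32) × (1−0.28) = 0.510400
P(Pitch system inoperative) [OR] = 1 − (1−0.009200) × (1−0.510400) × (1−0.31) × (1−0.30) = 0.765699
P(Yaw brake 2 fails) [OR] = 1 − (1−0.17) × (1−0.765699) = 0.805530
P(Wind turbine shutdown fails) [OR] = 1 − (1−0.435436) × (1−0.321000) × (1−0.805530) × (1−0.21) = 0.941107
Rounded to 4 decimal places: P(Wind turbine shutdown fails) ≈ 0.9411.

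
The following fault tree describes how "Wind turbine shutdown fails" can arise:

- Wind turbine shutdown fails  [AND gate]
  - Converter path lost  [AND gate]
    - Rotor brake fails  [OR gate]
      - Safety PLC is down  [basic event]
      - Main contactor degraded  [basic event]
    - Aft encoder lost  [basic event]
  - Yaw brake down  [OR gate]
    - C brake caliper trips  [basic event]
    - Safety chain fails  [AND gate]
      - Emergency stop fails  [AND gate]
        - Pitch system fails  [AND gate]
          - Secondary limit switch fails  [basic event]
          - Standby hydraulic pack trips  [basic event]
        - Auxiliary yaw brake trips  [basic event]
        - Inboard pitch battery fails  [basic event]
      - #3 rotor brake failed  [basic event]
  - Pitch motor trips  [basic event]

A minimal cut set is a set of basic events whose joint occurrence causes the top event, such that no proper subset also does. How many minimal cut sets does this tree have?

Rotor brake fails [OR]: union of children's cut sets → 2 cut set(s).
Converter path lost [AND]: one cut set from each child combined → 2 × 1 = 2 cut set(s).
Pitch system fails [AND]: one cut set from each child combined → 1 × 1 = 1 cut set(s).
Emergency stop fails [AND]: one cut set from each child combined → 1 × 1 × 1 = 1 cut set(s).
Safety chain fails [AND]: one cut set from each child combined → 1 × 1 = 1 cut set(s).
Yaw brake down [OR]: union of children's cut sets → 2 cut set(s).
Wind turbine shutdown fails [AND]: one cut set from each child combined → 2 × 2 × 1 = 4 cut set(s).
Minimal cut sets: {Aft encoder lost, C brake caliper trips, Pitch motor trips, Safety PLC is down}; {#3 rotor brake failed, Aft encoder lost, Auxiliary yaw brake trips, Inboard pitch battery fails, Pitch motor trips, Safety PLC is down, Secondary limit switch fails, Standby hydraulic pack trips}; {Aft encoder lost, C brake caliper trips, Main contactor degraded, Pitch motor trips}; {#3 rotor brake failed, Aft encoder lost, Auxiliary yaw brake trips, Inboard pitch battery fails, Main contactor degraded, Pitch motor trips, Secondary limit switch fails, Standby hydraulic pack trips}.

4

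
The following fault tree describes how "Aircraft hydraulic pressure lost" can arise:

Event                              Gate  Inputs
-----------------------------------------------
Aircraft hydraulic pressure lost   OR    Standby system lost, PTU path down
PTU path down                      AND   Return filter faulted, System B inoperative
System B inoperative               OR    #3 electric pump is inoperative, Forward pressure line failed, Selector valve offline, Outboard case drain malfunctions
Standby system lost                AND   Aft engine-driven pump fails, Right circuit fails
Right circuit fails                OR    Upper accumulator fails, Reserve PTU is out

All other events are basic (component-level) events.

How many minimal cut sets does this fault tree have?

6

Right circuit fails [OR]: union of children's cut sets → 2 cut set(s).
Standby system lost [AND]: one cut set from each child combined → 1 × 2 = 2 cut set(s).
System B inoperative [OR]: union of children's cut sets → 4 cut set(s).
PTU path down [AND]: one cut set from each child combined → 1 × 4 = 4 cut set(s).
Aircraft hydraulic pressure lost [OR]: union of children's cut sets → 6 cut set(s).
Minimal cut sets: {Aft engine-driven pump fails, Upper accumulator fails}; {Aft engine-driven pump fails, Reserve PTU is out}; {#3 electric pump is inoperative, Return filter faulted}; {Forward pressure line failed, Return filter faulted}; {Return filter faulted, Selector valve offline}; {Outboard case drain malfunctions, Return filter faulted}.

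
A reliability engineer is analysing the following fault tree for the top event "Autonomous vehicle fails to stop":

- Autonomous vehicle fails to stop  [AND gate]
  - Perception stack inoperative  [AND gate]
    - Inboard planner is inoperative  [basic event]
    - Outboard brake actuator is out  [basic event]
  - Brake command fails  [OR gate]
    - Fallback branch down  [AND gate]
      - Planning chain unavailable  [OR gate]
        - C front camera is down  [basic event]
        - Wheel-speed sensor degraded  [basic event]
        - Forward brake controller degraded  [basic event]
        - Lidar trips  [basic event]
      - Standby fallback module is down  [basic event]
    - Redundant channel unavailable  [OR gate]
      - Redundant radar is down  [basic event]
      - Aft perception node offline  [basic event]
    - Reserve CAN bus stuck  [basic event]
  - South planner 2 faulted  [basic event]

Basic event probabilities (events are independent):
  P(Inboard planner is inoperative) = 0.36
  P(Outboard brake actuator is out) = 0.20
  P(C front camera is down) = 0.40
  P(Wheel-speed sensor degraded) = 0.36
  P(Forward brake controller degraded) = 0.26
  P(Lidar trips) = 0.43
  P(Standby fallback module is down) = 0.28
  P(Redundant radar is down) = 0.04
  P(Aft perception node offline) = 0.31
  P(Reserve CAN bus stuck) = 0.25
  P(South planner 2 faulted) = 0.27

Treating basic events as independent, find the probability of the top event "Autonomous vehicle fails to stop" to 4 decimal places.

0.0120

P(Perception stack inoperative) [AND] = 0.36 × 0.20 = 0.072000
P(Planning chain unavailable) [OR] = 1 − (1−0.40) × (1−0.36) × (1−0.26) × (1−0.43) = 0.838029
P(Fallback branch down) [AND] = 0.838029 × 0.28 = 0.234648
P(Redundant channel unavailable) [OR] = 1 − (1−0.04) × (1−0.31) = 0.337600
P(Brake command fails) [OR] = 1 − (1−0.234648) × (1−0.337600) × (1−0.25) = 0.619773
P(Autonomous vehicle fails to stop) [AND] = 0.072000 × 0.619773 × 0.27 = 0.012048
Rounded to 4 decimal places: P(Autonomous vehicle fails to stop) ≈ 0.0120.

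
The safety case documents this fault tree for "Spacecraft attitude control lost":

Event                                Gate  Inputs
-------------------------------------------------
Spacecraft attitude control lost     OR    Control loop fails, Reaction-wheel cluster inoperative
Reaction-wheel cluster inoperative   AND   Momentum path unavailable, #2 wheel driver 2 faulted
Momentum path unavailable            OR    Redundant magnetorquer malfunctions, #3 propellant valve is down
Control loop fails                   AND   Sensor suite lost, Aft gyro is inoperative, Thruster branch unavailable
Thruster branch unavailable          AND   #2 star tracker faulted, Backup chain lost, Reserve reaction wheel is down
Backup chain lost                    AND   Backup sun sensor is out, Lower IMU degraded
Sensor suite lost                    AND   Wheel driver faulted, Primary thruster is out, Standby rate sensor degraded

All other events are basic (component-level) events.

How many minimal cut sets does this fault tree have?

3

Sensor suite lost [AND]: one cut set from each child combined → 1 × 1 × 1 = 1 cut set(s).
Backup chain lost [AND]: one cut set from each child combined → 1 × 1 = 1 cut set(s).
Thruster branch unavailable [AND]: one cut set from each child combined → 1 × 1 × 1 = 1 cut set(s).
Control loop fails [AND]: one cut set from each child combined → 1 × 1 × 1 = 1 cut set(s).
Momentum path unavailable [OR]: union of children's cut sets → 2 cut set(s).
Reaction-wheel cluster inoperative [AND]: one cut set from each child combined → 2 × 1 = 2 cut set(s).
Spacecraft attitude control lost [OR]: union of children's cut sets → 3 cut set(s).
Minimal cut sets: {#2 star tracker faulted, Aft gyro is inoperative, Backup sun sensor is out, Lower IMU degraded, Primary thruster is out, Reserve reaction wheel is down, Standby rate sensor degraded, Wheel driver faulted}; {#2 wheel driver 2 faulted, Redundant magnetorquer malfunctions}; {#2 wheel driver 2 faulted, #3 propellant valve is down}.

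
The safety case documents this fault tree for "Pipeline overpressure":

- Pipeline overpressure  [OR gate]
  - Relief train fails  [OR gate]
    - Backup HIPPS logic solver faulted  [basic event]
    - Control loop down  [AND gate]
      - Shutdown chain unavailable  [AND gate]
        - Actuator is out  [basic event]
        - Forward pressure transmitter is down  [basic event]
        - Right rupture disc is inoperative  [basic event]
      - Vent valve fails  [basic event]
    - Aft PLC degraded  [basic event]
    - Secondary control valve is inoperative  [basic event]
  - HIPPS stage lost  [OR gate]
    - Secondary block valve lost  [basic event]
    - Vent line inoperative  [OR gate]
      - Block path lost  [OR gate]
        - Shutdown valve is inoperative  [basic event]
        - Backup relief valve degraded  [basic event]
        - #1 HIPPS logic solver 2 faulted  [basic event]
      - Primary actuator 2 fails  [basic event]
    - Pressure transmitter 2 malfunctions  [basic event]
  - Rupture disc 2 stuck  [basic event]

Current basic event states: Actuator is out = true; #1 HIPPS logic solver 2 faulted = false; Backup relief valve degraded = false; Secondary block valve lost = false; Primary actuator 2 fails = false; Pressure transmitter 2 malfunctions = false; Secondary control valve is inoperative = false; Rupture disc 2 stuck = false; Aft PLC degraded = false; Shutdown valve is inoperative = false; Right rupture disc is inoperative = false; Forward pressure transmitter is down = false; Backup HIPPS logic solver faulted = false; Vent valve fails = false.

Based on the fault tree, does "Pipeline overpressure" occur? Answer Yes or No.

Shutdown chain unavailable [AND]: Actuator is out=occurs, Forward pressure transmitter is down=not, Right rupture disc is inoperative=not → not all inputs occur → does not occur.
Control loop down [AND]: Shutdown chain unavailable=not, Vent valve fails=not → not all inputs occur → does not occur.
Relief train fails [OR]: Backup HIPPS logic solver faulted=not, Control loop down=not, Aft PLC degraded=not, Secondary control valve is inoperative=not → no input occurs → does not occur.
Block path lost [OR]: Shutdown valve is inoperative=not, Backup relief valve degraded=not, #1 HIPPS logic solver 2 faulted=not → no input occurs → does not occur.
Vent line inoperative [OR]: Block path lost=not, Primary actuator 2 fails=not → no input occurs → does not occur.
HIPPS stage lost [OR]: Secondary block valve lost=not, Vent line inoperative=not, Pressure transmitter 2 malfunctions=not → no input occurs → does not occur.
Pipeline overpressure [OR]: Relief train fails=not, HIPPS stage lost=not, Rupture disc 2 stuck=not → no input occurs → does not occur.

No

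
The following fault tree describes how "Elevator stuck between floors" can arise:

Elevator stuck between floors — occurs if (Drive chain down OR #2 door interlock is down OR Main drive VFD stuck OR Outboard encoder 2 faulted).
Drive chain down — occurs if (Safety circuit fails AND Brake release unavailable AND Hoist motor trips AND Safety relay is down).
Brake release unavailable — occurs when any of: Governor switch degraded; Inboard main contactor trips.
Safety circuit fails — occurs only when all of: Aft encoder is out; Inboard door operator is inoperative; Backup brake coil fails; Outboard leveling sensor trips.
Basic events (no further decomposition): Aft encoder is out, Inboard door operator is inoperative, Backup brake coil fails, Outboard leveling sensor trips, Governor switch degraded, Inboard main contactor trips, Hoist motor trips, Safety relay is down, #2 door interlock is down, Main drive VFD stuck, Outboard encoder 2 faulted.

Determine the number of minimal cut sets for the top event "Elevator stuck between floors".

5

Safety circuit fails [AND]: one cut set from each child combined → 1 × 1 × 1 × 1 = 1 cut set(s).
Brake release unavailable [OR]: union of children's cut sets → 2 cut set(s).
Drive chain down [AND]: one cut set from each child combined → 1 × 2 × 1 × 1 = 2 cut set(s).
Elevator stuck between floors [OR]: union of children's cut sets → 5 cut set(s).
Minimal cut sets: {Aft encoder is out, Backup brake coil fails, Governor switch degraded, Hoist motor trips, Inboard door operator is inoperative, Outboard leveling sensor trips, Safety relay is down}; {Aft encoder is out, Backup brake coil fails, Hoist motor trips, Inboard door operator is inoperative, Inboard main contactor trips, Outboard leveling sensor trips, Safety relay is down}; {#2 door interlock is down}; {Main drive VFD stuck}; {Outboard encoder 2 faulted}.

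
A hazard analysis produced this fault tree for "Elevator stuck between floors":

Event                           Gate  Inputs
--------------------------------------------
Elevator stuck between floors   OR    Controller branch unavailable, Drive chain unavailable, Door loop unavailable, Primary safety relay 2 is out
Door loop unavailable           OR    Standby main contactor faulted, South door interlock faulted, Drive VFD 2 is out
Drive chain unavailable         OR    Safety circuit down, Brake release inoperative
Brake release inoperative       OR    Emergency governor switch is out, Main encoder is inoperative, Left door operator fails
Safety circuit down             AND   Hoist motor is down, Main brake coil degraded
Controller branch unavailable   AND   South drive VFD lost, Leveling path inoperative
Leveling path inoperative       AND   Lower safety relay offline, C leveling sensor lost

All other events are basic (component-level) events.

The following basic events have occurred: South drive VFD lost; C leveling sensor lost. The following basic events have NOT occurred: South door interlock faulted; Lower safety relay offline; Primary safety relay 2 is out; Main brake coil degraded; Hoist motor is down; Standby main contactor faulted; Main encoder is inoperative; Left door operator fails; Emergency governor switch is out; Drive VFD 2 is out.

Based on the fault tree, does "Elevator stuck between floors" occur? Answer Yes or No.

No

Leveling path inoperative [AND]: Lower safety relay offline=not, C leveling sensor lost=occurs → not all inputs occur → does not occur.
Controller branch unavailable [AND]: South drive VFD lost=occurs, Leveling path inoperative=not → not all inputs occur → does not occur.
Safety circuit down [AND]: Hoist motor is down=not, Main brake coil degraded=not → not all inputs occur → does not occur.
Brake release inoperative [OR]: Emergency governor switch is out=not, Main encoder is inoperative=not, Left door operator fails=not → no input occurs → does not occur.
Drive chain unavailable [OR]: Safety circuit down=not, Brake release inoperative=not → no input occurs → does not occur.
Door loop unavailable [OR]: Standby main contactor faulted=not, South door interlock faulted=not, Drive VFD 2 is out=not → no input occurs → does not occur.
Elevator stuck between floors [OR]: Controller branch unavailable=not, Drive chain unavailable=not, Door loop unavailable=not, Primary safety relay 2 is out=not → no input occurs → does not occur.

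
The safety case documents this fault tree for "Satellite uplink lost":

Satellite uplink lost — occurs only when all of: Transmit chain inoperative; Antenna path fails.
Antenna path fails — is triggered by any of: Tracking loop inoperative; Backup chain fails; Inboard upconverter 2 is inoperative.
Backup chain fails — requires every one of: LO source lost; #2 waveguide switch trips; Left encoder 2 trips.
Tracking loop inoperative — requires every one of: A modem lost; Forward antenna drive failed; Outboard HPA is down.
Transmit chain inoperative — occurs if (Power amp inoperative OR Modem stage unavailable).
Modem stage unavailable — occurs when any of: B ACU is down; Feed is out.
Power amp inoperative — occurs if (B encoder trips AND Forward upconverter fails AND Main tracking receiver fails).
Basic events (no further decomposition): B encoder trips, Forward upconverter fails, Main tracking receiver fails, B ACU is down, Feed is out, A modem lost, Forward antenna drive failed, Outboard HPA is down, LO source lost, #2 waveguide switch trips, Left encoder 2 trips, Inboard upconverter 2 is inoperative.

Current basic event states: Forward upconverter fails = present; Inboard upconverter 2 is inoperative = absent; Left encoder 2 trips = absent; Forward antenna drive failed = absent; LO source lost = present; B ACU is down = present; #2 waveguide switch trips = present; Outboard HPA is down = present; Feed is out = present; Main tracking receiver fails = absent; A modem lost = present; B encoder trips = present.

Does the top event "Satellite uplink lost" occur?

Power amp inoperative [AND]: B encoder trips=occurs, Forward upconverter fails=occurs, Main tracking receiver fails=not → not all inputs occur → does not occur.
Modem stage unavailable [OR]: B ACU is down=occurs, Feed is out=occurs → at least one input occurs → occurs.
Transmit chain inoperative [OR]: Power amp inoperative=not, Modem stage unavailable=occurs → at least one input occurs → occurs.
Tracking loop inoperative [AND]: A modem lost=occurs, Forward antenna drive failed=not, Outboard HPA is down=occurs → not all inputs occur → does not occur.
Backup chain fails [AND]: LO source lost=occurs, #2 waveguide switch trips=occurs, Left encoder 2 trips=not → not all inputs occur → does not occur.
Antenna path fails [OR]: Tracking loop inoperative=not, Backup chain fails=not, Inboard upconverter 2 is inoperative=not → no input occurs → does not occur.
Satellite uplink lost [AND]: Transmit chain inoperative=occurs, Antenna path fails=not → not all inputs occur → does not occur.

No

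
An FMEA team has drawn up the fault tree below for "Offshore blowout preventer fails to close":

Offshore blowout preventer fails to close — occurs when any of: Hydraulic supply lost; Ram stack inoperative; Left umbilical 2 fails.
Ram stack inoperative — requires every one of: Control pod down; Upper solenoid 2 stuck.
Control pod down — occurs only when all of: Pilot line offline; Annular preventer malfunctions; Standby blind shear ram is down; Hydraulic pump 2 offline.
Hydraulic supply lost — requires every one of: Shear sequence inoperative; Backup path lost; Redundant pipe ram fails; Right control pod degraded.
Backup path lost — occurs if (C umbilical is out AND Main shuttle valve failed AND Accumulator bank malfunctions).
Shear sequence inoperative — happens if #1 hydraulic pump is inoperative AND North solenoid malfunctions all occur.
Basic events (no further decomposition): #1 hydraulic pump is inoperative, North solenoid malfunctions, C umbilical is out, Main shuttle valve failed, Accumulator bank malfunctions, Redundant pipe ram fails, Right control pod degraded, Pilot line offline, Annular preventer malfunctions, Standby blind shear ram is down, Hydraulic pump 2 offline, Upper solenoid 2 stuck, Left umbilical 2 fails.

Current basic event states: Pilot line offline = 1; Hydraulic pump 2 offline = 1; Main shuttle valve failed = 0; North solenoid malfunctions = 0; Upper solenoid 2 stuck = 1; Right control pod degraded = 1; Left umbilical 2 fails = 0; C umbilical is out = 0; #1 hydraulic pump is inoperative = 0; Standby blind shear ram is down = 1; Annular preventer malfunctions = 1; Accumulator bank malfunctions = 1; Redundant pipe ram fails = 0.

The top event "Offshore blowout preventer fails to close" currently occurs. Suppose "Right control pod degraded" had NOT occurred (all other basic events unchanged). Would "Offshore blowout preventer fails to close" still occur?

Counterfactual: set "Right control pod degraded" to not occurred.
Shear sequence inoperative [AND]: #1 hydraulic pump is inoperative=not, North solenoid malfunctions=not → not all inputs occur → does not occur.
Backup path lost [AND]: C umbilical is out=not, Main shuttle valve failed=not, Accumulator bank malfunctions=occurs → not all inputs occur → does not occur.
Hydraulic supply lost [AND]: Shear sequence inoperative=not, Backup path lost=not, Redundant pipe ram fails=not, Right control pod degraded=not → not all inputs occur → does not occur.
Control pod down [AND]: Pilot line offline=occurs, Annular preventer malfunctions=occurs, Standby blind shear ram is down=occurs, Hydraulic pump 2 offline=occurs → all inputs occur → occurs.
Ram stack inoperative [AND]: Control pod down=occurs, Upper solenoid 2 stuck=occurs → all inputs occur → occurs.
Offshore blowout preventer fails to close [OR]: Hydraulic supply lost=not, Ram stack inoperative=occurs, Left umbilical 2 fails=not → at least one input occurs → occurs.

Yes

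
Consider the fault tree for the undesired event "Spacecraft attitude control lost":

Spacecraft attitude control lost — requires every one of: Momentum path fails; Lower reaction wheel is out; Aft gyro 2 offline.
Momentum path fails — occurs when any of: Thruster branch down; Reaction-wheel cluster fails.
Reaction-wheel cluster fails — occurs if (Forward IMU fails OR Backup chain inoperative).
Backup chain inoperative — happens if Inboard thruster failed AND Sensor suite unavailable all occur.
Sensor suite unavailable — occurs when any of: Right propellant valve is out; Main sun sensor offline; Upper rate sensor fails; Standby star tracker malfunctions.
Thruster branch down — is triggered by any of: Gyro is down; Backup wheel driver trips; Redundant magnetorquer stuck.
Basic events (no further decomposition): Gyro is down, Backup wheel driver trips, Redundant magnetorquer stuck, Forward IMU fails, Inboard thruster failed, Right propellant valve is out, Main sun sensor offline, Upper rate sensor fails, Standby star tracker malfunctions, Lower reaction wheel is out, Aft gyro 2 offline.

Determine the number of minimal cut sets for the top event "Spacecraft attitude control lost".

8

Thruster branch down [OR]: union of children's cut sets → 3 cut set(s).
Sensor suite unavailable [OR]: union of children's cut sets → 4 cut set(s).
Backup chain inoperative [AND]: one cut set from each child combined → 1 × 4 = 4 cut set(s).
Reaction-wheel cluster fails [OR]: union of children's cut sets → 5 cut set(s).
Momentum path fails [OR]: union of children's cut sets → 8 cut set(s).
Spacecraft attitude control lost [AND]: one cut set from each child combined → 8 × 1 × 1 = 8 cut set(s).
Minimal cut sets: {Aft gyro 2 offline, Gyro is down, Lower reaction wheel is out}; {Aft gyro 2 offline, Backup wheel driver trips, Lower reaction wheel is out}; {Aft gyro 2 offline, Lower reaction wheel is out, Redundant magnetorquer stuck}; {Aft gyro 2 offline, Forward IMU fails, Lower reaction wheel is out}; {Aft gyro 2 offline, Inboard thruster failed, Lower reaction wheel is out, Right propellant valve is out}; {Aft gyro 2 offline, Inboard thruster failed, Lower reaction wheel is out, Main sun sensor offline}; {Aft gyro 2 offline, Inboard thruster failed, Lower reaction wheel is out, Upper rate sensor fails}; {Aft gyro 2 offline, Inboard thruster failed, Lower reaction wheel is out, Standby star tracker malfunctions}.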